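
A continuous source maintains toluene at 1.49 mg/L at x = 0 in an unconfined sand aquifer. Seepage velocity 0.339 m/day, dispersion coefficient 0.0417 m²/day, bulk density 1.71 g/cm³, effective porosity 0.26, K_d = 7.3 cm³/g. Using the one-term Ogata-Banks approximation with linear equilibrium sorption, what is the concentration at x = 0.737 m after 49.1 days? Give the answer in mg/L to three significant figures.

0.126 mg/L

Retardation factor R = 1 + ρ_b·K_d/n = 1 + 1.71 × 7.3/0.26 = 49.01.
Sorption retards both mechanisms: v_R = v/R = 0.006917 m/day, D_R = D/R = 0.0008508 m²/day.
v_R·t = 0.006917 × 49.1 = 0.3396247 m; 2√(D_R t) = 0.4088 m; argument = (0.737 − 0.3396247)/0.4088 = 0.9721.
C = C₀ × ½·erfc(0.9721) = 1.49 × 0.08460 = 0.126 mg/L.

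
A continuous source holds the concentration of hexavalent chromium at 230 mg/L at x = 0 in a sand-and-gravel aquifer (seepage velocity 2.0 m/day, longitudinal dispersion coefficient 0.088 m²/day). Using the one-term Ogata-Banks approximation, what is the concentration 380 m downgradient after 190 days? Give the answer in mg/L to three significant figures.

115 mg/L

For a continuous step input, C/C₀ ≈ ½·erfc((x−vt)/(2√(Dt))).
vt = 2.0 × 190 = 380 m and 2√(Dt) = 2√(0.088 × 190) = 8.178 m.
Argument (x−vt)/(2√(Dt)) = (380 − 380)/8.178 = 0; ½·erfc(0) = 0.5000.
C = 230 × 0.5000 = 115 mg/L.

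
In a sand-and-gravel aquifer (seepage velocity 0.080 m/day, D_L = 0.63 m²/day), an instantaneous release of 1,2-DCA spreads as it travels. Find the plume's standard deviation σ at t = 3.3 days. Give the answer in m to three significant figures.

Dispersive spreading gives a Gaussian with σ² = 2Dt; advection only shifts the center.
σ = √(2 × 0.63 × 3.3) = 2.04 m.

2.04 m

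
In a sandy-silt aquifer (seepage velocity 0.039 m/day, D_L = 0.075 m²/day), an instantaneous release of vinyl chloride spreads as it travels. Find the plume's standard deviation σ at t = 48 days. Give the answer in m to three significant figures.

2.68 m

Dispersive spreading gives a Gaussian with σ² = 2Dt; advection only shifts the center.
σ = √(2 × 0.075 × 48) = 2.68 m.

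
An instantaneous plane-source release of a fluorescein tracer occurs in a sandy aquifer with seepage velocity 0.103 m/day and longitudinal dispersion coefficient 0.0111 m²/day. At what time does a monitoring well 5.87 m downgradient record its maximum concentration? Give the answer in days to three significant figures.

56.0 days

For the 1D instantaneous-source solution, setting ∂C/∂t = 0 at fixed x gives v²t² + 2Dt − x² = 0, so t = (√(D² + v²x²) − D)/v².
√(D² + v²x²) = √(0.0111² + 0.103² × 5.87²) = 0.6047; v² = 0.010609.
t = (0.6047 − 0.0111)/0.010609 = 56.0 days (vs. the pure-advection estimate x/v = 57.0 d).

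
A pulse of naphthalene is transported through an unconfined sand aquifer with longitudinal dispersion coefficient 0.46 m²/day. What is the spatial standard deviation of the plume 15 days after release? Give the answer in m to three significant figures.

3.71 m

Dispersive spreading gives a Gaussian with σ² = 2Dt; advection only shifts the center.
σ = √(2 × 0.46 × 15) = 3.71 m.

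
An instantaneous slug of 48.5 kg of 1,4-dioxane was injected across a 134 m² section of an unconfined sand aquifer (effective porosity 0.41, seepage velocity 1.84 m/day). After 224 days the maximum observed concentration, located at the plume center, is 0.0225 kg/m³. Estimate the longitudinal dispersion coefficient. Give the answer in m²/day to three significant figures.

At the plume center C_max = M/(n_e·A·√(4πDt)), so D = M²/(4πt·(n_e·A·C_max)²).
n_e·A·C_max = 0.41 × 134 × 0.0225 = 1.236 kg/m.
D = 48.5²/(4π × 224 × 1.236²) = 0.547 m²/day.

0.547 m²/day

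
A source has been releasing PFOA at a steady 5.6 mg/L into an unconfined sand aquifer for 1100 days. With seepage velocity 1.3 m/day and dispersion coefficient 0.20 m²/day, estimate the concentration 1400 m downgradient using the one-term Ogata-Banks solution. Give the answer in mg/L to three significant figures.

For a continuous step input, C/C₀ ≈ ½·erfc((x−vt)/(2√(Dt))).
vt = 1.3 × 1100 = 1430 m and 2√(Dt) = 2√(0.20 × 1100) = 29.66 m.
Argument (x−vt)/(2√(Dt)) = (1400 − 1430)/29.66 = -1.011; ½·erfc(-1.011) = 0.9236.
C = 5.6 × 0.9236 = 5.17 mg/L.

5.17 mg/L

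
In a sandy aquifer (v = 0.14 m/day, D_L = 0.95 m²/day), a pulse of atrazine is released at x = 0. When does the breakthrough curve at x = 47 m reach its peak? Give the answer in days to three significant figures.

291 days

For the 1D instantaneous-source solution, setting ∂C/∂t = 0 at fixed x gives v²t² + 2Dt − x² = 0, so t = (√(D² + v²x²) − D)/v².
√(D² + v²x²) = √(0.95² + 0.14² × 47²) = 6.648; v² = 0.0196.
t = (6.648 − 0.95)/0.0196 = 291 days (vs. the pure-advection estimate x/v = 336 d).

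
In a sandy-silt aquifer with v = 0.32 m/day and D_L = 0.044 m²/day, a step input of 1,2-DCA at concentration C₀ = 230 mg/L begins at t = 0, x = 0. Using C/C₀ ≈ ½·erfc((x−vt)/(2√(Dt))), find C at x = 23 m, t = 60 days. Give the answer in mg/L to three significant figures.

For a continuous step input, C/C₀ ≈ ½·erfc((x−vt)/(2√(Dt))).
vt = 0.32 × 60 = 19.2 m and 2√(Dt) = 2√(0.044 × 60) = 3.250 m.
Argument (x−vt)/(2√(Dt)) = (23 − 19.2)/3.250 = 1.169; ½·erfc(1.169) = 0.04914.
C = 230 × 0.04914 = 11.3 mg/L.

11.3 mg/L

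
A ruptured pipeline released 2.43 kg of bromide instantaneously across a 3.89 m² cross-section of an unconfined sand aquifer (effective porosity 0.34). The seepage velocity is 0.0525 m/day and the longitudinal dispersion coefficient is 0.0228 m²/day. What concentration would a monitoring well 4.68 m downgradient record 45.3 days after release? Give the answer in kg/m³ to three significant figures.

For an instantaneous plane source, C(x,t) = M/(n_e·A·√(4πDt)) · exp(−(x−vt)²/(4Dt)), with n_e·A the pore (flow) area.
Plume center vt = 0.0525 × 45.3 = 2.37825 m, so the well at 4.68 m is 2.30175 m downgradient of the peak.
√(4πDt) = 3.603 m, giving peak height M/(n_e·A·√(4πDt)) = 2.43/(0.34 × 3.89 × 3.603) = 0.5099 kg/m³.
(x−vt)²/(4Dt) = (2.30175)²/(4 × 0.0228 × 45.3) = 1.282; exp(−1.282) = 0.2775.
C = 0.5099 × 0.2775 = 0.141 kg/m³.

0.141 kg/m³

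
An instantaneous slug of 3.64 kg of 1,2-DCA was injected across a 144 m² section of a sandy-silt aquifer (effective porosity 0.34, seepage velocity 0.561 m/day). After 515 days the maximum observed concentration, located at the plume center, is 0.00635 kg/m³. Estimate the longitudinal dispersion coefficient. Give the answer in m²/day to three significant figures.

0.0212 m²/day

At the plume center C_max = M/(n_e·A·√(4πDt)), so D = M²/(4πt·(n_e·A·C_max)²).
n_e·A·C_max = 0.34 × 144 × 0.00635 = 0.3109 kg/m.
D = 3.64²/(4π × 515 × 0.3109²) = 0.0212 m²/day.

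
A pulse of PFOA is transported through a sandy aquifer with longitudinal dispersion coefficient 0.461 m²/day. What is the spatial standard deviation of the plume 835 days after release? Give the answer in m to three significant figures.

27.7 m

Dispersive spreading gives a Gaussian with σ² = 2Dt; advection only shifts the center.
σ = √(2 × 0.461 × 835) = 27.7 m.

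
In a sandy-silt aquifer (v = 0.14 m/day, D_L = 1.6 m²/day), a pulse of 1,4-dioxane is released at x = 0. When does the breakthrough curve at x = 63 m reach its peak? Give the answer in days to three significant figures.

For the 1D instantaneous-source solution, setting ∂C/∂t = 0 at fixed x gives v²t² + 2Dt − x² = 0, so t = (√(D² + v²x²) − D)/v².
√(D² + v²x²) = √(1.6² + 0.14² × 63²) = 8.964; v² = 0.0196.
t = (8.964 − 1.6)/0.0196 = 376 days (vs. the pure-advection estimate x/v = 450 d).

376 days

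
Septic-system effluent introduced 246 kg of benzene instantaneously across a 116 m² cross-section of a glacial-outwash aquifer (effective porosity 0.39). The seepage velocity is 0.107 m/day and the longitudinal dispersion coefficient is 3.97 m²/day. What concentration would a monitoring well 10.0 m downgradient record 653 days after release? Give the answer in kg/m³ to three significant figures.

0.0213 kg/m³

For an instantaneous plane source, C(x,t) = M/(n_e·A·√(4πDt)) · exp(−(x−vt)²/(4Dt)), with n_e·A the pore (flow) area.
Plume center vt = 0.107 × 653 = 69.871 m, so the well at 10.0 m is 59.871 m upgradient of the peak.
√(4πDt) = 180.5 m, giving peak height M/(n_e·A·√(4πDt)) = 246/(0.39 × 116 × 180.5) = 0.03013 kg/m³.
(x−vt)²/(4Dt) = (-59.871)²/(4 × 3.97 × 653) = 0.3457; exp(−0.3457) = 0.7077.
C = 0.03013 × 0.7077 = 0.0213 kg/m³.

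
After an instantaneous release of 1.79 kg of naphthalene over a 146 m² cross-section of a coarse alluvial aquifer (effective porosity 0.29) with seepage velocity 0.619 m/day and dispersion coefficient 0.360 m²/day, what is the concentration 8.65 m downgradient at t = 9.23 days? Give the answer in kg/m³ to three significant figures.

0.00342 kg/m³

For an instantaneous plane source, C(x,t) = M/(n_e·A·√(4πDt)) · exp(−(x−vt)²/(4Dt)), with n_e·A the pore (flow) area.
Plume center vt = 0.619 × 9.23 = 5.71337 m, so the well at 8.65 m is 2.93663 m downgradient of the peak.
√(4πDt) = 6.462 m, giving peak height M/(n_e·A·√(4πDt)) = 1.79/(0.29 × 146 × 6.462) = 0.006542 kg/m³.
(x−vt)²/(4Dt) = (2.93663)²/(4 × 0.360 × 9.23) = 0.6488; exp(−0.6488) = 0.5227.
C = 0.006542 × 0.5227 = 0.00342 kg/m³.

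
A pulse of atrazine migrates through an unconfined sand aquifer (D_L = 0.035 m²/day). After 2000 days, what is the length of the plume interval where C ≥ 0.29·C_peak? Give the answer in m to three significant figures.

37.2 m

The plume is Gaussian with σ = √(2Dt) = √(2 × 0.035 × 2000) = 11.83 m.
C/C_peak = exp(−Δx²/(2σ²)) = 0.29 ⇒ Δx = σ·√(−2 ln 0.29) = 11.83 × 1.573 = 18.61 m.
Width = 2Δx = 37.2 m.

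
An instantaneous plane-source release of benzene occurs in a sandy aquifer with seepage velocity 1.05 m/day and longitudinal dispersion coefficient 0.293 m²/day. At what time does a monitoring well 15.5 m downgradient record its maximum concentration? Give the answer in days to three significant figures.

For the 1D instantaneous-source solution, setting ∂C/∂t = 0 at fixed x gives v²t² + 2Dt − x² = 0, so t = (√(D² + v²x²) − D)/v².
√(D² + v²x²) = √(0.293² + 1.05² × 15.5²) = 16.28; v² = 1.1025.
t = (16.28 − 0.293)/1.1025 = 14.5 days (vs. the pure-advection estimate x/v = 14.8 d).

14.5 days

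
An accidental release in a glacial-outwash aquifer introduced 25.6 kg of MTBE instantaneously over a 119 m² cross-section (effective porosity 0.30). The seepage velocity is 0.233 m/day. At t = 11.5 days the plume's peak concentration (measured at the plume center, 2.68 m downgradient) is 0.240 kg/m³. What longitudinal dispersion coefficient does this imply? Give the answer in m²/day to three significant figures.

0.0618 m²/day

At the plume center C_max = M/(n_e·A·√(4πDt)), so D = M²/(4πt·(n_e·A·C_max)²).
n_e·A·C_max = 0.30 × 119 × 0.240 = 8.568 kg/m.
D = 25.6²/(4π × 11.5 × 8.568²) = 0.0618 m²/day.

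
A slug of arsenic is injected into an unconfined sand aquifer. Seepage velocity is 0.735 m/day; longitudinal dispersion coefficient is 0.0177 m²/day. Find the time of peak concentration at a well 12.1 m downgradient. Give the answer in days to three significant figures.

For the 1D instantaneous-source solution, setting ∂C/∂t = 0 at fixed x gives v²t² + 2Dt − x² = 0, so t = (√(D² + v²x²) − D)/v².
√(D² + v²x²) = √(0.0177² + 0.735² × 12.1²) = 8.894; v² = 0.540225.
t = (8.894 − 0.0177)/0.540225 = 16.4 days (vs. the pure-advection estimate x/v = 16.5 d).

16.4 days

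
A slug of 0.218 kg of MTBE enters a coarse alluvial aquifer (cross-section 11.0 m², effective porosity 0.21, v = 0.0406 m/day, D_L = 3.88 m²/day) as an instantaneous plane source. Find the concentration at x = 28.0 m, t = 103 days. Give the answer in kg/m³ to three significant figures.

0.000934 kg/m³

For an instantaneous plane source, C(x,t) = M/(n_e·A·√(4πDt)) · exp(−(x−vt)²/(4Dt)), with n_e·A the pore (flow) area.
Plume center vt = 0.0406 × 103 = 4.1818 m, so the well at 28.0 m is 23.8182 m downgradient of the peak.
√(4πDt) = 70.87 m, giving peak height M/(n_e·A·√(4πDt)) = 0.218/(0.21 × 11.0 × 70.87) = 0.001332 kg/m³.
(x−vt)²/(4Dt) = (23.8182)²/(4 × 3.88 × 103) = 0.3549; exp(−0.3549) = 0.7012.
C = 0.001332 × 0.7012 = 0.000934 kg/m³.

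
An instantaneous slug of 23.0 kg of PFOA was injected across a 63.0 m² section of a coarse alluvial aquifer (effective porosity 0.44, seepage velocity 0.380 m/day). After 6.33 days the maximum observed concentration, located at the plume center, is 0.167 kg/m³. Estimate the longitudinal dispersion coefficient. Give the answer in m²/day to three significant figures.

At the plume center C_max = M/(n_e·A·√(4πDt)), so D = M²/(4πt·(n_e·A·C_max)²).
n_e·A·C_max = 0.44 × 63.0 × 0.167 = 4.629 kg/m.
D = 23.0²/(4π × 6.33 × 4.629²) = 0.310 m²/day.

0.310 m²/day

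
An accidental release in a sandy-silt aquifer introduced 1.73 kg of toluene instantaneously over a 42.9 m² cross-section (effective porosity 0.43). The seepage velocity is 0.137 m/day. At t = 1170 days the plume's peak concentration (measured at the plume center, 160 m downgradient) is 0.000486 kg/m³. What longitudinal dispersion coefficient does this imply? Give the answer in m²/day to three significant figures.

2.53 m²/day

At the plume center C_max = M/(n_e·A·√(4πDt)), so D = M²/(4πt·(n_e·A·C_max)²).
n_e·A·C_max = 0.43 × 42.9 × 0.000486 = 0.008965 kg/m.
D = 1.73²/(4π × 1170 × 0.008965²) = 2.53 m²/day.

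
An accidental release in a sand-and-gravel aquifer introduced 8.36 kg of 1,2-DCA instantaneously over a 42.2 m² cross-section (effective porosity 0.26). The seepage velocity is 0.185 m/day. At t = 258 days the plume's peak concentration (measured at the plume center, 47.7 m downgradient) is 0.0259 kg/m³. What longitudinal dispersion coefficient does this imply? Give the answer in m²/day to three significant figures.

At the plume center C_max = M/(n_e·A·√(4πDt)), so D = M²/(4πt·(n_e·A·C_max)²).
n_e·A·C_max = 0.26 × 42.2 × 0.0259 = 0.2842 kg/m.
D = 8.36²/(4π × 258 × 0.2842²) = 0.267 m²/day.

0.267 m²/day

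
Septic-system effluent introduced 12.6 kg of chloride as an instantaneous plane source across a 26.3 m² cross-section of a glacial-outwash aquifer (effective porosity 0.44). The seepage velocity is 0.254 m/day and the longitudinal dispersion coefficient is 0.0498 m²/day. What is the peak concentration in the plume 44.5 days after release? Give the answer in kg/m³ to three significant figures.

The peak of an instantaneous 1D plume sits at x = vt; there the Gaussian factor is 1 and C_max = M/(n_e·A·√(4πDt)), where n_e·A is the pore area the mass is dissolved in.
√(4πDt) = √(4π × 0.0498 × 44.5) = 5.277 m, so C_max = 12.6/(0.44 × 26.3 × 5.277) = 0.206 kg/m³.

0.206 kg/m³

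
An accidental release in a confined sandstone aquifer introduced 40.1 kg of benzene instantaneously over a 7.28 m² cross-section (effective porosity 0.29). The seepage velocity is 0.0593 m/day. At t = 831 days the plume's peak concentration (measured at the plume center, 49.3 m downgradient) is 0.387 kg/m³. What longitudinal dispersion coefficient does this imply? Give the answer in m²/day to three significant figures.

At the plume center C_max = M/(n_e·A·√(4πDt)), so D = M²/(4πt·(n_e·A·C_max)²).
n_e·A·C_max = 0.29 × 7.28 × 0.387 = 0.8170 kg/m.
D = 40.1²/(4π × 831 × 0.8170²) = 0.231 m²/day.

0.231 m²/day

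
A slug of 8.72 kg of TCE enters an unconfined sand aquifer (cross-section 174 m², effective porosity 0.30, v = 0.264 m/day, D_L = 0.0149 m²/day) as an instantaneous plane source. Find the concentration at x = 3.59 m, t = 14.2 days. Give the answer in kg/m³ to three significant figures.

For an instantaneous plane source, C(x,t) = M/(n_e·A·√(4πDt)) · exp(−(x−vt)²/(4Dt)), with n_e·A the pore (flow) area.
Plume center vt = 0.264 × 14.2 = 3.7488 m, so the well at 3.59 m is 0.1588 m upgradient of the peak.
√(4πDt) = 1.631 m, giving peak height M/(n_e·A·√(4πDt)) = 8.72/(0.30 × 174 × 1.631) = 0.1024 kg/m³.
(x−vt)²/(4Dt) = (-0.1588)²/(4 × 0.0149 × 14.2) = 0.02980; exp(−0.02980) = 0.9706.
C = 0.1024 × 0.9706 = 0.0994 kg/m³.

0.0994 kg/m³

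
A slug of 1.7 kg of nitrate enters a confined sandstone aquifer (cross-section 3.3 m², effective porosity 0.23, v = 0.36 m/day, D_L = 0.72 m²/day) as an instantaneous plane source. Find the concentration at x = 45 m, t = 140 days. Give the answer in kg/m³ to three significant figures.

0.0585 kg/m³

For an instantaneous plane source, C(x,t) = M/(n_e·A·√(4πDt)) · exp(−(x−vt)²/(4Dt)), with n_e·A the pore (flow) area.
Plume center vt = 0.36 × 140 = 50.4 m, so the well at 45 m is 5.4 m upgradient of the peak.
√(4πDt) = 35.59 m, giving peak height M/(n_e·A·√(4πDt)) = 1.7/(0.23 × 3.3 × 35.59) = 0.06293 kg/m³.
(x−vt)²/(4Dt) = (-5.4)²/(4 × 0.72 × 140) = 0.07232; exp(−0.07232) = 0.9302.
C = 0.06293 × 0.9302 = 0.0585 kg/m³.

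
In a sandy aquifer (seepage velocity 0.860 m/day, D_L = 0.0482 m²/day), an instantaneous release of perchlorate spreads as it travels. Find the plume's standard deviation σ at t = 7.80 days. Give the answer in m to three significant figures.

0.867 m

Dispersive spreading gives a Gaussian with σ² = 2Dt; advection only shifts the center.
σ = √(2 × 0.0482 × 7.80) = 0.867 m.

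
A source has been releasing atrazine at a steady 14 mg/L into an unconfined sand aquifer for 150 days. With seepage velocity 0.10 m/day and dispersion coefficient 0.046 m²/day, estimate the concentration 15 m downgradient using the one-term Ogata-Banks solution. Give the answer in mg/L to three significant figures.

For a continuous step input, C/C₀ ≈ ½·erfc((x−vt)/(2√(Dt))).
vt = 0.10 × 150 = 15 m and 2√(Dt) = 2√(0.046 × 150) = 5.254 m.
Argument (x−vt)/(2√(Dt)) = (15 − 15)/5.254 = 0; ½·erfc(0) = 0.5000.
C = 14 × 0.5000 = 7.00 mg/L.

7.00 mg/L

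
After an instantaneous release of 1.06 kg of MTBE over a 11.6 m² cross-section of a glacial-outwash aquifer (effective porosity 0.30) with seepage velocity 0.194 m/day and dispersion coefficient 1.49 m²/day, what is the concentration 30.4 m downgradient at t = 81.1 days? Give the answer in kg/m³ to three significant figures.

For an instantaneous plane source, C(x,t) = M/(n_e·A·√(4πDt)) · exp(−(x−vt)²/(4Dt)), with n_e·A the pore (flow) area.
Plume center vt = 0.194 × 81.1 = 15.7334 m, so the well at 30.4 m is 14.6666 m downgradient of the peak.
√(4πDt) = 38.97 m, giving peak height M/(n_e·A·√(4πDt)) = 1.06/(0.30 × 11.6 × 38.97) = 0.007816 kg/m³.
(x−vt)²/(4Dt) = (14.6666)²/(4 × 1.49 × 81.1) = 0.4450; exp(−0.4450) = 0.6408.
C = 0.007816 × 0.6408 = 0.00501 kg/m³.

0.00501 kg/m³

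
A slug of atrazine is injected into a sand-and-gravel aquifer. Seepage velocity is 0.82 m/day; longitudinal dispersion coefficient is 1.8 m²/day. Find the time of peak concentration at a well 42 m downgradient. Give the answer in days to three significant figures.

For the 1D instantaneous-source solution, setting ∂C/∂t = 0 at fixed x gives v²t² + 2Dt − x² = 0, so t = (√(D² + v²x²) − D)/v².
√(D² + v²x²) = √(1.8² + 0.82² × 42²) = 34.49; v² = 0.6724.
t = (34.49 − 1.8)/0.6724 = 48.6 days (vs. the pure-advection estimate x/v = 51.2 d).

48.6 days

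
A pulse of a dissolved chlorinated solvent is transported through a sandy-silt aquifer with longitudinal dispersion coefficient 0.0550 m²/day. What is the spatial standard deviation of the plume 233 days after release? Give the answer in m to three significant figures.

5.06 m

Dispersive spreading gives a Gaussian with σ² = 2Dt; advection only shifts the center.
σ = √(2 × 0.0550 × 233) = 5.06 m.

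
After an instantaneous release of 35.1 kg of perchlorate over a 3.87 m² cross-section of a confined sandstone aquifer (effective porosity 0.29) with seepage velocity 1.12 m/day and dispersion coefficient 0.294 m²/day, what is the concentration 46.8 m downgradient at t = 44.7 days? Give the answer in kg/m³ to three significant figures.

1.99 kg/m³

For an instantaneous plane source, C(x,t) = M/(n_e·A·√(4πDt)) · exp(−(x−vt)²/(4Dt)), with n_e·A the pore (flow) area.
Plume center vt = 1.12 × 44.7 = 50.064 m, so the well at 46.8 m is 3.264 m upgradient of the peak.
√(4πDt) = 12.85 m, giving peak height M/(n_e·A·√(4πDt)) = 35.1/(0.29 × 3.87 × 12.85) = 2.434 kg/m³.
(x−vt)²/(4Dt) = (-3.264)²/(4 × 0.294 × 44.7) = 0.2027; exp(−0.2027) = 0.8165.
C = 2.434 × 0.8165 = 1.99 kg/m³.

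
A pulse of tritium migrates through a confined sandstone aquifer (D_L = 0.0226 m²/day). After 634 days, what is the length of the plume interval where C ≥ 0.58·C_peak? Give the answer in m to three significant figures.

11.2 m

The plume is Gaussian with σ = √(2Dt) = √(2 × 0.0226 × 634) = 5.353 m.
C/C_peak = exp(−Δx²/(2σ²)) = 0.58 ⇒ Δx = σ·√(−2 ln 0.58) = 5.353 × 1.044 = 5.589 m.
Width = 2Δx = 11.2 m.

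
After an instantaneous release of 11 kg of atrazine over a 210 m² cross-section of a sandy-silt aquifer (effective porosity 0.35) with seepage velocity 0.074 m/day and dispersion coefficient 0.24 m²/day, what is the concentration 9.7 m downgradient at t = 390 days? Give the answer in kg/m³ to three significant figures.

For an instantaneous plane source, C(x,t) = M/(n_e·A·√(4πDt)) · exp(−(x−vt)²/(4Dt)), with n_e·A the pore (flow) area.
Plume center vt = 0.074 × 390 = 28.86 m, so the well at 9.7 m is 19.16 m upgradient of the peak.
√(4πDt) = 34.30 m, giving peak height M/(n_e·A·√(4πDt)) = 11/(0.35 × 210 × 34.30) = 0.004363 kg/m³.
(x−vt)²/(4Dt) = (-19.16)²/(4 × 0.24 × 390) = 0.9805; exp(−0.9805) = 0.3751.
C = 0.004363 × 0.3751 = 0.00164 kg/m³.

0.00164 kg/m³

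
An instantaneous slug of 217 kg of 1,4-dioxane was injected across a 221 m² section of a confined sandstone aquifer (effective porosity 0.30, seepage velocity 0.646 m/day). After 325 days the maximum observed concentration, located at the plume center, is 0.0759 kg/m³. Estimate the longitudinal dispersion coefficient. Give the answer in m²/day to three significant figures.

0.455 m²/day

At the plume center C_max = M/(n_e·A·√(4πDt)), so D = M²/(4πt·(n_e·A·C_max)²).
n_e·A·C_max = 0.30 × 221 × 0.0759 = 5.032 kg/m.
D = 217²/(4π × 325 × 5.032²) = 0.455 m²/day.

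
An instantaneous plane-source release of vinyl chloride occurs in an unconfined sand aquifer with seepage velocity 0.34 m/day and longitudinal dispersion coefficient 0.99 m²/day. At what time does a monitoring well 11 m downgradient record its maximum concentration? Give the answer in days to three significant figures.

24.9 days

For the 1D instantaneous-source solution, setting ∂C/∂t = 0 at fixed x gives v²t² + 2Dt − x² = 0, so t = (√(D² + v²x²) − D)/v².
√(D² + v²x²) = √(0.99² + 0.34² × 11²) = 3.869; v² = 0.1156.
t = (3.869 − 0.99)/0.1156 = 24.9 days (vs. the pure-advection estimate x/v = 32.4 d).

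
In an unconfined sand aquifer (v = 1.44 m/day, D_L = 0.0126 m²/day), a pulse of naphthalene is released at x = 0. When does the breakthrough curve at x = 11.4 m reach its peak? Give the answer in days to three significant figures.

7.91 days

For the 1D instantaneous-source solution, setting ∂C/∂t = 0 at fixed x gives v²t² + 2Dt − x² = 0, so t = (√(D² + v²x²) − D)/v².
√(D² + v²x²) = √(0.0126² + 1.44² × 11.4²) = 16.42; v² = 2.0736.
t = (16.42 − 0.0126)/2.0736 = 7.91 days (vs. the pure-advection estimate x/v = 7.92 d).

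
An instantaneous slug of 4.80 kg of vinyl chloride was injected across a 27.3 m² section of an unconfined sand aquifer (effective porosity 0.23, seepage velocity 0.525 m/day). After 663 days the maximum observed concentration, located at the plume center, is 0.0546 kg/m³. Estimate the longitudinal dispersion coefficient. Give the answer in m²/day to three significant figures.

0.0235 m²/day

At the plume center C_max = M/(n_e·A·√(4πDt)), so D = M²/(4πt·(n_e·A·C_max)²).
n_e·A·C_max = 0.23 × 27.3 × 0.0546 = 0.3428 kg/m.
D = 4.80²/(4π × 663 × 0.3428²) = 0.0235 m²/day.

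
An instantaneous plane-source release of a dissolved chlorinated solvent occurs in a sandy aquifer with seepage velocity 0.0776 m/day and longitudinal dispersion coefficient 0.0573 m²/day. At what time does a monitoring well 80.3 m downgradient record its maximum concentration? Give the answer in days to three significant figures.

For the 1D instantaneous-source solution, setting ∂C/∂t = 0 at fixed x gives v²t² + 2Dt − x² = 0, so t = (√(D² + v²x²) − D)/v².
√(D² + v²x²) = √(0.0573² + 0.0776² × 80.3²) = 6.232; v² = 0.00602176.
t = (6.232 − 0.0573)/0.00602176 = 1030 days (vs. the pure-advection estimate x/v = 1030 d).

1030 days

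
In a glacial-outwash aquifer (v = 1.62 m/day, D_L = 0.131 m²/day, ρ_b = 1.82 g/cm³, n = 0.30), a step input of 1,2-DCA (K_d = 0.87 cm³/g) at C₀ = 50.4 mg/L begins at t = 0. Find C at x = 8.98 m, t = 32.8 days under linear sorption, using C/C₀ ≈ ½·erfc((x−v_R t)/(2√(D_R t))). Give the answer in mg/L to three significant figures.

Retardation factor R = 1 + ρ_b·K_d/n = 1 + 1.82 × 0.87/0.30 = 6.278.
Sorption retards both mechanisms: v_R = v/R = 0.2580 m/day, D_R = D/R = 0.02087 m²/day.
v_R·t = 0.2580 × 32.8 = 8.4624 m; 2√(D_R t) = 1.655 m; argument = (8.98 − 8.4624)/1.655 = 0.3127.
C = C₀ × ½·erfc(0.3127) = 50.4 × 0.3292 = 16.6 mg/L.

16.6 mg/L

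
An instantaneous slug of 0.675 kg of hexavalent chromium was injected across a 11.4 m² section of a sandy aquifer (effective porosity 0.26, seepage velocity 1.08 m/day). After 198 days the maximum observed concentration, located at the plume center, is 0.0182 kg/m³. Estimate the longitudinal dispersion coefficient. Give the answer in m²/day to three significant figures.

At the plume center C_max = M/(n_e·A·√(4πDt)), so D = M²/(4πt·(n_e·A·C_max)²).
n_e·A·C_max = 0.26 × 11.4 × 0.0182 = 0.05394 kg/m.
D = 0.675²/(4π × 198 × 0.05394²) = 0.0629 m²/day.

0.0629 m²/day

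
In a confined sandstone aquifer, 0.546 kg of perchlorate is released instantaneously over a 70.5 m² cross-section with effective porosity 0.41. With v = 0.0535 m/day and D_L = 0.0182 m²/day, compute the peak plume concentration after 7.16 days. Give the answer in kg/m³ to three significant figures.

0.0148 kg/m³

The peak of an instantaneous 1D plume sits at x = vt; there the Gaussian factor is 1 and C_max = M/(n_e·A·√(4πDt)), where n_e·A is the pore area the mass is dissolved in.
√(4πDt) = √(4π × 0.0182 × 7.16) = 1.280 m, so C_max = 0.546/(0.41 × 70.5 × 1.280) = 0.0148 kg/m³.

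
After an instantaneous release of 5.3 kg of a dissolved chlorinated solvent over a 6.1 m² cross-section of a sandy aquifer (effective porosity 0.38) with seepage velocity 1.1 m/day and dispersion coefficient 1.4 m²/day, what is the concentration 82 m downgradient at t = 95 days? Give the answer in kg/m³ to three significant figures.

For an instantaneous plane source, C(x,t) = M/(n_e·A·√(4πDt)) · exp(−(x−vt)²/(4Dt)), with n_e·A the pore (flow) area.
Plume center vt = 1.1 × 95 = 104.5 m, so the well at 82 m is 22.5 m upgradient of the peak.
√(4πDt) = 40.88 m, giving peak height M/(n_e·A·√(4πDt)) = 5.3/(0.38 × 6.1 × 40.88) = 0.05593 kg/m³.
(x−vt)²/(4Dt) = (-22.5)²/(4 × 1.4 × 95) = 0.9516; exp(−0.9516) = 0.3861.
C = 0.05593 × 0.3861 = 0.0216 kg/m³.

0.0216 kg/m³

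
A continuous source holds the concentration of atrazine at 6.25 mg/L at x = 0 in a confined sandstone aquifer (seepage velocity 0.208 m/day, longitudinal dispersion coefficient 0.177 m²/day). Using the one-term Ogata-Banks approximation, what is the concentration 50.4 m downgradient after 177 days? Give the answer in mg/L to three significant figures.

For a continuous step input, C/C₀ ≈ ½·erfc((x−vt)/(2√(Dt))).
vt = 0.208 × 177 = 36.816 m and 2√(Dt) = 2√(0.177 × 177) = 11.19 m.
Argument (x−vt)/(2√(Dt)) = (50.4 − 36.816)/11.19 = 1.214; ½·erfc(1.214) = 0.04300.
C = 6.25 × 0.04300 = 0.269 mg/L.

0.269 mg/L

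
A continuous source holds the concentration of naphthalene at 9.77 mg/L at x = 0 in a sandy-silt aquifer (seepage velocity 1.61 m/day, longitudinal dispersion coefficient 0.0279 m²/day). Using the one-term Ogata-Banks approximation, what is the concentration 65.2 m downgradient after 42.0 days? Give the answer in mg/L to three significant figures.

9.21 mg/L

For a continuous step input, C/C₀ ≈ ½·erfc((x−vt)/(2√(Dt))).
vt = 1.61 × 42.0 = 67.62 m and 2√(Dt) = 2√(0.0279 × 42.0) = 2.165 m.
Argument (x−vt)/(2√(Dt)) = (65.2 − 67.62)/2.165 = -1.118; ½·erfc(-1.118) = 0.9431.
C = 9.77 × 0.9431 = 9.21 mg/L.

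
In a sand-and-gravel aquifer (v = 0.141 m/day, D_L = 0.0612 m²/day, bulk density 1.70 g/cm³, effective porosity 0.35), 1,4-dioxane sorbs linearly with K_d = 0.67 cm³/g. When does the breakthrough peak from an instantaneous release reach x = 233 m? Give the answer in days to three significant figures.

7020 days

Retardation factor R = 1 + ρ_b·K_d/n = 1 + 1.70 × 0.67/0.35 = 4.254.
Sorption retards both mechanisms: v_R = v/R = 0.03315 m/day, D_R = D/R = 0.01439 m²/day.
Peak time from v_R²t² + 2D_R t − x² = 0: t = (√(D_R² + v_R²x²) − D_R)/v_R².
√(D_R² + v_R²x²) = √(0.01439² + 0.03315² × 233²) = 7.724; v_R² = 0.001099.
t = (7.724 − 0.01439)/0.001099 = 7020 days.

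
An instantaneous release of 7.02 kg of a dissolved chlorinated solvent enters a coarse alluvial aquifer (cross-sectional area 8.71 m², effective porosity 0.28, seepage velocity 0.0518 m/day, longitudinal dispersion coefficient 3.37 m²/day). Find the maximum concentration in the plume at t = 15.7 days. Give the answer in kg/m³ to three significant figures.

The peak of an instantaneous 1D plume sits at x = vt; there the Gaussian factor is 1 and C_max = M/(n_e·A·√(4πDt)), where n_e·A is the pore area the mass is dissolved in.
√(4πDt) = √(4π × 3.37 × 15.7) = 25.79 m, so C_max = 7.02/(0.28 × 8.71 × 25.79) = 0.112 kg/m³.

0.112 kg/m³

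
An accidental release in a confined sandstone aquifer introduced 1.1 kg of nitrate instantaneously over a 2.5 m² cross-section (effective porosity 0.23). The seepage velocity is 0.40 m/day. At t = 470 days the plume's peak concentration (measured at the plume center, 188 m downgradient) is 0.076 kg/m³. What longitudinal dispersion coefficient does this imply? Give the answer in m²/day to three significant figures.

At the plume center C_max = M/(n_e·A·√(4πDt)), so D = M²/(4πt·(n_e·A·C_max)²).
n_e·A·C_max = 0.23 × 2.5 × 0.076 = 0.04370 kg/m.
D = 1.1²/(4π × 470 × 0.04370²) = 0.107 m²/day.

0.107 m²/day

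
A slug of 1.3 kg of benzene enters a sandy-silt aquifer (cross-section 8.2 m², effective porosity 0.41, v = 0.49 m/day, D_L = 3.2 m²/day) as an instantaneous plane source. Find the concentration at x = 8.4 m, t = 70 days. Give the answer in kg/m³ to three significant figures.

0.00345 kg/m³

For an instantaneous plane source, C(x,t) = M/(n_e·A·√(4πDt)) · exp(−(x−vt)²/(4Dt)), with n_e·A the pore (flow) area.
Plume center vt = 0.49 × 70 = 34.3 m, so the well at 8.4 m is 25.9 m upgradient of the peak.
√(4πDt) = 53.06 m, giving peak height M/(n_e·A·√(4πDt)) = 1.3/(0.41 × 8.2 × 53.06) = 0.007287 kg/m³.
(x−vt)²/(4Dt) = (-25.9)²/(4 × 3.2 × 70) = 0.7487; exp(−0.7487) = 0.4730.
C = 0.007287 × 0.4730 = 0.00345 kg/m³.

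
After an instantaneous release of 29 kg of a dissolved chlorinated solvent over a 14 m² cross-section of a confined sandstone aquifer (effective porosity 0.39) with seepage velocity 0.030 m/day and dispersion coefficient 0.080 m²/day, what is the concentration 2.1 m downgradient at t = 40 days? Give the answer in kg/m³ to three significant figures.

0.786 kg/m³

For an instantaneous plane source, C(x,t) = M/(n_e·A·√(4πDt)) · exp(−(x−vt)²/(4Dt)), with n_e·A the pore (flow) area.
Plume center vt = 0.030 × 40 = 1.2 m, so the well at 2.1 m is 0.9 m downgradient of the peak.
√(4πDt) = 6.341 m, giving peak height M/(n_e·A·√(4πDt)) = 29/(0.39 × 14 × 6.341) = 0.8376 kg/m³.
(x−vt)²/(4Dt) = (0.9)²/(4 × 0.080 × 40) = 0.06328; exp(−0.06328) = 0.9387.
C = 0.8376 × 0.9387 = 0.786 kg/m³.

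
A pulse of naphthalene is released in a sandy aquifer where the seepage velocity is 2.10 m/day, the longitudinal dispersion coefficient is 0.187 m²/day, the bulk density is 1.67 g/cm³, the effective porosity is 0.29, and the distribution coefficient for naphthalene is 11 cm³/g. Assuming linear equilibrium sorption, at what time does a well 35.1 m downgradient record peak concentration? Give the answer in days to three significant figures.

1070 days

Retardation factor R = 1 + ρ_b·K_d/n = 1 + 1.67 × 11/0.29 = 64.34.
Sorption retards both mechanisms: v_R = v/R = 0.03264 m/day, D_R = D/R = 0.002906 m²/day.
Peak time from v_R²t² + 2D_R t − x² = 0: t = (√(D_R² + v_R²x²) − D_R)/v_R².
√(D_R² + v_R²x²) = √(0.002906² + 0.03264² × 35.1²) = 1.146; v_R² = 0.001065.
t = (1.146 − 0.002906)/0.001065 = 1070 days.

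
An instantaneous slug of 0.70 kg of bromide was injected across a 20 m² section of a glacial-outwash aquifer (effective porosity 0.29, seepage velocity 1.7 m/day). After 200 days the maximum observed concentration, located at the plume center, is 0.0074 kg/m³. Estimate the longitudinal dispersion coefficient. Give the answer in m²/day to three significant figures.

0.106 m²/day

At the plume center C_max = M/(n_e·A·√(4πDt)), so D = M²/(4πt·(n_e·A·C_max)²).
n_e·A·C_max = 0.29 × 20 × 0.0074 = 0.04292 kg/m.
D = 0.70²/(4π × 200 × 0.04292²) = 0.106 m²/day.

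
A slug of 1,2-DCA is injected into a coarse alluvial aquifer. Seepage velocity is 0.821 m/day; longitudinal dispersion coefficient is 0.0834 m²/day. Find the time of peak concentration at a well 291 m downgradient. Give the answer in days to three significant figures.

354 days

For the 1D instantaneous-source solution, setting ∂C/∂t = 0 at fixed x gives v²t² + 2Dt − x² = 0, so t = (√(D² + v²x²) − D)/v².
√(D² + v²x²) = √(0.0834² + 0.821² × 291²) = 238.9; v² = 0.674041.
t = (238.9 − 0.0834)/0.674041 = 354 days (vs. the pure-advection estimate x/v = 354 d).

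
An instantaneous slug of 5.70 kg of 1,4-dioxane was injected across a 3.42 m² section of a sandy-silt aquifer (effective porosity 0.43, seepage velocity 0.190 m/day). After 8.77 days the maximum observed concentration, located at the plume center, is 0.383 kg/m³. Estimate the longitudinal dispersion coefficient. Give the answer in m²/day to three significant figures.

At the plume center C_max = M/(n_e·A·√(4πDt)), so D = M²/(4πt·(n_e·A·C_max)²).
n_e·A·C_max = 0.43 × 3.42 × 0.383 = 0.5632 kg/m.
D = 5.70²/(4π × 8.77 × 0.5632²) = 0.929 m²/day.

0.929 m²/day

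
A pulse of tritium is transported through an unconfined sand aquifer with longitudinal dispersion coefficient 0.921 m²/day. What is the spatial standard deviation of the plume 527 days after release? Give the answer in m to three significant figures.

31.2 m

Dispersive spreading gives a Gaussian with σ² = 2Dt; advection only shifts the center.
σ = √(2 × 0.921 × 527) = 31.2 m.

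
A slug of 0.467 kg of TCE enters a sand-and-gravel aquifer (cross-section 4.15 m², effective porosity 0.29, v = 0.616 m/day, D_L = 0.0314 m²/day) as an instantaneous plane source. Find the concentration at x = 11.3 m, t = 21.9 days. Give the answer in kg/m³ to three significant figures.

0.0231 kg/m³

For an instantaneous plane source, C(x,t) = M/(n_e·A·√(4πDt)) · exp(−(x−vt)²/(4Dt)), with n_e·A the pore (flow) area.
Plume center vt = 0.616 × 21.9 = 13.4904 m, so the well at 11.3 m is 2.1904 m upgradient of the peak.
√(4πDt) = 2.940 m, giving peak height M/(n_e·A·√(4πDt)) = 0.467/(0.29 × 4.15 × 2.940) = 0.1320 kg/m³.
(x−vt)²/(4Dt) = (-2.1904)²/(4 × 0.0314 × 21.9) = 1.744; exp(−1.744) = 0.1748.
C = 0.1320 × 0.1748 = 0.0231 kg/m³.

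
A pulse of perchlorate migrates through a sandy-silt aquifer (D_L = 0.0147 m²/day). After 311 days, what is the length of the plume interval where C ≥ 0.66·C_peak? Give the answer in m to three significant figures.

5.51 m

The plume is Gaussian with σ = √(2Dt) = √(2 × 0.0147 × 311) = 3.024 m.
C/C_peak = exp(−Δx²/(2σ²)) = 0.66 ⇒ Δx = σ·√(−2 ln 0.66) = 3.024 × 0.9116 = 2.757 m.
Width = 2Δx = 5.51 m.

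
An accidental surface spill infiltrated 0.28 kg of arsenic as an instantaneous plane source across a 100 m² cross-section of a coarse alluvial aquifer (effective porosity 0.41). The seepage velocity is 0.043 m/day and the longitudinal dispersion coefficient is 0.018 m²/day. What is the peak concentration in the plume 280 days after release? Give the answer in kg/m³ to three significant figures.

The peak of an instantaneous 1D plume sits at x = vt; there the Gaussian factor is 1 and C_max = M/(n_e·A·√(4πDt)), where n_e·A is the pore area the mass is dissolved in.
√(4πDt) = √(4π × 0.018 × 280) = 7.958 m, so C_max = 0.28/(0.41 × 100 × 7.958) = 0.000858 kg/m³.

0.000858 kg/m³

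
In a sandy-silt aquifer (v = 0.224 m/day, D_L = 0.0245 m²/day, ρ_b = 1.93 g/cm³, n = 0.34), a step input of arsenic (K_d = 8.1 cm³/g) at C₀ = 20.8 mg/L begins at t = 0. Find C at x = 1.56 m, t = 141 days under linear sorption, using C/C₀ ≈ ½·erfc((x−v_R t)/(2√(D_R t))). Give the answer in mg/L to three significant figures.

0.214 mg/L

Retardation factor R = 1 + ρ_b·K_d/n = 1 + 1.93 × 8.1/0.34 = 46.98.
Sorption retards both mechanisms: v_R = v/R = 0.004768 m/day, D_R = D/R = 0.0005215 m²/day.
v_R·t = 0.004768 × 141 = 0.672288 m; 2√(D_R t) = 0.5423 m; argument = (1.56 − 0.672288)/0.5423 = 1.637.
C = C₀ × ½·erfc(1.637) = 20.8 × 0.01030 = 0.214 mg/L.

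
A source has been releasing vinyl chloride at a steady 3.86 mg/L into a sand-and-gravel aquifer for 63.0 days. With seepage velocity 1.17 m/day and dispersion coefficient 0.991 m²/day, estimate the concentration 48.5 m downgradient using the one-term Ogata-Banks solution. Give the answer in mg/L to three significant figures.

For a continuous step input, C/C₀ ≈ ½·erfc((x−vt)/(2√(Dt))).
vt = 1.17 × 63.0 = 73.71 m and 2√(Dt) = 2√(0.991 × 63.0) = 15.80 m.
Argument (x−vt)/(2√(Dt)) = (48.5 − 73.71)/15.80 = -1.596; ½·erfc(-1.596) = 0.9880.
C = 3.86 × 0.9880 = 3.81 mg/L.

3.81 mg/L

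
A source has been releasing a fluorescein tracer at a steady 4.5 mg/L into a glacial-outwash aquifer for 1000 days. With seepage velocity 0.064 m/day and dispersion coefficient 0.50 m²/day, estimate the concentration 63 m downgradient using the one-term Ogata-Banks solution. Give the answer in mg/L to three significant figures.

2.31 mg/L

For a continuous step input, C/C₀ ≈ ½·erfc((x−vt)/(2√(Dt))).
vt = 0.064 × 1000 = 64 m and 2√(Dt) = 2√(0.50 × 1000) = 44.72 m.
Argument (x−vt)/(2√(Dt)) = (63 − 64)/44.72 = -0.02236; ½·erfc(-0.02236) = 0.5126.
C = 4.5 × 0.5126 = 2.31 mg/L.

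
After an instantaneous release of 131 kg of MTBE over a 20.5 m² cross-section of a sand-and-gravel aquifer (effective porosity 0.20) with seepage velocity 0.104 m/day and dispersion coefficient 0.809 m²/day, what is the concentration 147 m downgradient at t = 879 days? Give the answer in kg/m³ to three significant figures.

For an instantaneous plane source, C(x,t) = M/(n_e·A·√(4πDt)) · exp(−(x−vt)²/(4Dt)), with n_e·A the pore (flow) area.
Plume center vt = 0.104 × 879 = 91.416 m, so the well at 147 m is 55.584 m downgradient of the peak.
√(4πDt) = 94.53 m, giving peak height M/(n_e·A·√(4πDt)) = 131/(0.20 × 20.5 × 94.53) = 0.3380 kg/m³.
(x−vt)²/(4Dt) = (55.584)²/(4 × 0.809 × 879) = 1.086; exp(−1.086) = 0.3376.
C = 0.3380 × 0.3376 = 0.114 kg/m³.

0.114 kg/m³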